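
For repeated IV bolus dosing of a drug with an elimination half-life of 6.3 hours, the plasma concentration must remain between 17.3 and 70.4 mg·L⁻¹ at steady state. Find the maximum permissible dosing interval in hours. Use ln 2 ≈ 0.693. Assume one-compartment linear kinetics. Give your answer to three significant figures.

k = 0.693 / t½ = 0.693 / 6.3 = 0.1100 h⁻¹
Between IV bolus doses, concentration decays as C = C₀·e^(−kτ), so C_peak/C_trough = e^(kτ).
τ_max = ln(C_peak/C_trough) / k = ln(70.4/17.3) / 0.1100 = 1.403 / 0.1100 = 12.75 h

12.8 h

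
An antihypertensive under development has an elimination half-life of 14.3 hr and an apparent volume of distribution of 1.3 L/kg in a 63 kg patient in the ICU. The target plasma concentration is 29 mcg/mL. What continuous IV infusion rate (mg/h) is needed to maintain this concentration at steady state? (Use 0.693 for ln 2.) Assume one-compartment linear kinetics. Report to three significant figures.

Vd(total) = 63 kg × 1.3 L/kg = 81.90 L
CL = ln 2 · Vd / t½ = 0.693 × 81.90 / 14.3 = 3.969 L/h
Infusion rate = CL × Css = 3.969 × 29 = 115.1 mg/h

115 mg/h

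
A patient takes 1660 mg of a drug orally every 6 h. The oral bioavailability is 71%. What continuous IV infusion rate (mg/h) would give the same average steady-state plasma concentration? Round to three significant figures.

Equivalent systemic input: infusion rate = F·D/τ.
Rate = 0.71 × 1660 / 6 = 196.4 mg/h

196 mg/h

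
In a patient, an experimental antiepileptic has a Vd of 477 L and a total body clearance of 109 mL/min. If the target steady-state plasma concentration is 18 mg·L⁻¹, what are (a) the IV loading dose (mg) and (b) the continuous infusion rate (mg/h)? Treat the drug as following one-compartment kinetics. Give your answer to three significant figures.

Loading: fill Vd to C_target → 477.0 L × 18 mg/L = 8586 mg
CL = 109 mL/min × 60/1000 = 6.540 L/h
Infusion rate = 6.540 L/h × 18 mg/L = 117.7 mg/h

(a) 8590 mg; (b) 118 mg/h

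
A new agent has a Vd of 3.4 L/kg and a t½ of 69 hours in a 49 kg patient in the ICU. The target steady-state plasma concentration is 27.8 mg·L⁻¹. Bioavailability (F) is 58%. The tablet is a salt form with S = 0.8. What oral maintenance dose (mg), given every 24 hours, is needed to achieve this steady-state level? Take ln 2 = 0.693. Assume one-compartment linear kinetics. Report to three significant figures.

2410 mg

Total Vd = 3.4 × 49 = 166.6 L
CL = ln 2 · Vd / t½ = 0.693 × 166.6 / 69 = 1.673 L/h
D = CL × Css × τ / F / S = 1.673 × 27.8 × 24 / 0.58 / 0.8 = 2406 mg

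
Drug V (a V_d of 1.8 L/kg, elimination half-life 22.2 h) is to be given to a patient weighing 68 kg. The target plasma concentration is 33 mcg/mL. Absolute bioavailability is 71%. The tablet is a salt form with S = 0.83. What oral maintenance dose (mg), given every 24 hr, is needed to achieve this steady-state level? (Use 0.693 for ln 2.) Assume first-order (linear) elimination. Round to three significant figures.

5140 mg

Vd = 1.8 L/kg × 68 kg = 122.4 L
k = 0.693/22.2 = 0.03122 h⁻¹, so CL = k·Vd = 0.03122 × 122.4 = 3.821 L/h
D = CL × Css × τ / F / S = 3.821 × 33 × 24 / 0.71 / 0.83 = 5135 mg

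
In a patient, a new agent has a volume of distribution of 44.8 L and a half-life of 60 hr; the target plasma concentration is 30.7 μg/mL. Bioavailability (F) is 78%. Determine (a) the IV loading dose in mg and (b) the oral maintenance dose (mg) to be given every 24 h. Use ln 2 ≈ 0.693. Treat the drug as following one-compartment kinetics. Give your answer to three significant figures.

LD = Vd × C = 44.80 × 30.7 = 1375 mg
CL = 0.693 × Vd / t½ = 0.693 × 44.80 / 60 = 0.5174 L/h
D = CL × Css × τ / F = 0.5174 × 30.7 × 24 / 0.78 = 488.7 mg

(a) 1380 mg; (b) 489 mg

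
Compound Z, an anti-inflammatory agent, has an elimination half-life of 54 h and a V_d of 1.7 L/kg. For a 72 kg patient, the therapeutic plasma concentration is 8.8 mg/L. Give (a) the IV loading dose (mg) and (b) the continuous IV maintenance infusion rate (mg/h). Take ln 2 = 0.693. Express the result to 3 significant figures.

(a) 1080 mg; (b) 13.8 mg/h

Vd(total) = 72 kg × 1.7 L/kg = 122.4 L
LD = Vd × C = 122.4 × 8.8 = 1077 mg
CL = 0.693 × Vd / t½ = 0.693 × 122.4 / 54 = 1.571 L/h
Infusion rate = CL × Css = 1.571 × 8.8 = 13.82 mg/h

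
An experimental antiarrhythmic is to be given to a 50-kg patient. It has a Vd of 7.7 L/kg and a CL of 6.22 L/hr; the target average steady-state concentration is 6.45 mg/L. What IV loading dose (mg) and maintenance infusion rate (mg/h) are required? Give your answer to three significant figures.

Vd = 7.7 L/kg × 50 kg = 385.0 L
Loading: fill Vd to C_target → 385.0 L × 6.45 mg/L = 2483 mg
Maintenance: replace elimination → rate = CL × Css = 6.220 × 6.45 = 40.12 mg/h

(a) 2480 mg; (b) 40.1 mg/h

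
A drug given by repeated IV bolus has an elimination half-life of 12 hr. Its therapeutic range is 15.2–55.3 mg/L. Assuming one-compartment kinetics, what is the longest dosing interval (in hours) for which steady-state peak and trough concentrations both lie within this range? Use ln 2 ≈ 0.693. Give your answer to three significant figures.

k = 0.693 / t½ = 0.693 / 12 = 0.05775 h⁻¹
Between IV bolus doses, concentration decays as C = C₀·e^(−kτ), so C_peak/C_trough = e^(kτ).
τ_max = ln(C_peak/C_trough) / k = ln(55.3/15.2) / 0.05775 = 1.291 / 0.05775 = 22.35 h

22.4 h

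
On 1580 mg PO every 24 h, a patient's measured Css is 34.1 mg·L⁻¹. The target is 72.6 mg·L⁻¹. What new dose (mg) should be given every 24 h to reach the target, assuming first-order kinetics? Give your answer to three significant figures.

For first-order elimination, Css ∝ F·D/(CL·τ); F and CL are unchanged, so Css ∝ D/τ.
D₂ = D₁ × (Css,target / Css,current) = 1580 × 72.6/34.1 = 3364 mg

3360 mg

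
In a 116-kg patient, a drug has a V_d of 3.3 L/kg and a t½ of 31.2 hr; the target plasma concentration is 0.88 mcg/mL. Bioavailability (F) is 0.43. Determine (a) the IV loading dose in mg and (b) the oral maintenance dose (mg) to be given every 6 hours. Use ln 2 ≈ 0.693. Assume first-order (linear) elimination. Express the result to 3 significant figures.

Vd(total) = 116 kg × 3.3 L/kg = 382.8 L
LD = Vd × C = 382.8 × 0.88 = 336.9 mg
CL = 0.693 × Vd / t½ = 0.693 × 382.8 / 31.2 = 8.503 L/h
D = CL × Css × τ / F = 8.503 × 0.88 × 6 / 0.43 = 104.4 mg

(a) 337 mg; (b) 104 mg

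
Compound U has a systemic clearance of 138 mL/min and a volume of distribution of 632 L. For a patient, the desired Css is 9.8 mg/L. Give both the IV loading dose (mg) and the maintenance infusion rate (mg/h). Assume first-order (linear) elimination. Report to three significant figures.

Loading: fill Vd to C_target → 632.0 L × 9.8 mg/L = 6194 mg
CL = 138 mL/min = 138 × 0.06 = 8.280 L/h
Maintenance: replace elimination → rate = CL × Css = 8.280 × 9.8 = 81.14 mg/h

(a) 6190 mg; (b) 81.1 mg/h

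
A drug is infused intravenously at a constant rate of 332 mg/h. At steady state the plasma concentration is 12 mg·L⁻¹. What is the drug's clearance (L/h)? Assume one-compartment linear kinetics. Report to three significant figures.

At steady state, infusion rate = CL × Css, so CL = rate / Css.
CL = 332 / 12 = 27.67 L/h

27.7 L/h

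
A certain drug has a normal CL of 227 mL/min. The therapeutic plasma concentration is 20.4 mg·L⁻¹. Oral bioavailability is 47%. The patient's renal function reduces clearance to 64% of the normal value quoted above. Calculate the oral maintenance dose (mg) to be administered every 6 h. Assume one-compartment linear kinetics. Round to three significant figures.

CL = 227 mL/min × 60/1000 = 13.62 L/h
Patient clearance = 0.64 × 13.62 = 8.717 L/h
D = CL × Css × τ / F = 8.717 × 20.4 × 6 / 0.47 = 2270 mg

2270 mg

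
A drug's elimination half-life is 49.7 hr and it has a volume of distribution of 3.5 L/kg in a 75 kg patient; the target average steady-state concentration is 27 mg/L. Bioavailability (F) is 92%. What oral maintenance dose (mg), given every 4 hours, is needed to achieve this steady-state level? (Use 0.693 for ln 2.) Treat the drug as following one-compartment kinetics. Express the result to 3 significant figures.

Vd(total) = 75 kg × 3.5 L/kg = 262.5 L
CL = ln 2 · Vd / t½ = 0.693 × 262.5 / 49.7 = 3.660 L/h
D = CL × Css × τ / F = 3.660 × 27 × 4 / 0.92 = 429.7 mg

430 mg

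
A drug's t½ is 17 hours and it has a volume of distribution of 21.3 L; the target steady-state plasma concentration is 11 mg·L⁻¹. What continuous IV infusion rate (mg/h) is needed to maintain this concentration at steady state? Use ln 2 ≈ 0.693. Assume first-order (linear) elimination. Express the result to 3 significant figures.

9.55 mg/h

CL = 0.693 × Vd / t½ = 0.693 × 21.30 / 17 = 0.8683 L/h
Infusion rate = CL × Css = 0.8683 × 11 = 9.551 mg/h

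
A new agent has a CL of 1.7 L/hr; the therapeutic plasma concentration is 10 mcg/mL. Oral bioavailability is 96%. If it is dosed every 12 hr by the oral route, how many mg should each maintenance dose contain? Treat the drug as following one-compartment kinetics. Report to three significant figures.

D = CL × Css × τ / F = 1.700 × 10 × 12 / 0.96 = 212.5 mg

213 mg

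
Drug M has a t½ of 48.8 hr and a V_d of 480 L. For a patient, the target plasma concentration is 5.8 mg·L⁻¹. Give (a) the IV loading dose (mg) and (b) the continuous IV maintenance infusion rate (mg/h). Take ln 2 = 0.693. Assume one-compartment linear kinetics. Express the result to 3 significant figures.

LD = Vd × C = 480.0 × 5.8 = 2784 mg
CL = 0.693 × Vd / t½ = 0.693 × 480.0 / 48.8 = 6.816 L/h
Infusion rate = CL × Css = 6.816 × 5.8 = 39.53 mg/h

(a) 2780 mg; (b) 39.5 mg/h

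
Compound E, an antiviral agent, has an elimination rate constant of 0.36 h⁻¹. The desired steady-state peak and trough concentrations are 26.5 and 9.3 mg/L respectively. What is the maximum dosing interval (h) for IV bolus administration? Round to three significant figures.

2.91 h

Between IV bolus doses, concentration decays as C = C₀·e^(−kτ), so C_peak/C_trough = e^(kτ).
τ_max = ln(C_peak/C_trough) / k = ln(26.5/9.3) / 0.3600 = 1.047 / 0.3600 = 2.908 h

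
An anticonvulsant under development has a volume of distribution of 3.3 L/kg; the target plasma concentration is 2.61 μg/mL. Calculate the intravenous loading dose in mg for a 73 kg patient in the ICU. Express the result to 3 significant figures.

629 mg

Vd(total) = 73 kg × 3.3 L/kg = 240.9 L
The loading dose fills Vd to the target concentration.
LD = Vd × C = 240.9 × 2.610 = 628.7 mg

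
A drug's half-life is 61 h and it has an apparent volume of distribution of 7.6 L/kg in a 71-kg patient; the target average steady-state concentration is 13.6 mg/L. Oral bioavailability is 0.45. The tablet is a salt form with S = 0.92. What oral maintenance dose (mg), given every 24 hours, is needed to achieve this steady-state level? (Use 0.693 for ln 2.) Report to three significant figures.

Vd(total) = 71 kg × 7.6 L/kg = 539.6 L
k = 0.693/61 = 0.01136 h⁻¹, so CL = k·Vd = 0.01136 × 539.6 = 6.130 L/h
D = CL × Css × τ / F / S = 6.130 × 13.6 × 24 / 0.45 / 0.92 = 4833 mg

4830 mg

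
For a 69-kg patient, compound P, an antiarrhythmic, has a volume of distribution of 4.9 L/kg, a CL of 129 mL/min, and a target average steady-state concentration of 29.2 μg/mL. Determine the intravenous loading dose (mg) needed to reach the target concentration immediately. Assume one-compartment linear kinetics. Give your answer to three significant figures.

9870 mg

Vd = 4.9 L/kg × 69 kg = 338.1 L
The loading dose fills Vd to the target concentration; clearance is irrelevant here.
LD = Vd × C = 338.1 × 29.20 = 9873 mg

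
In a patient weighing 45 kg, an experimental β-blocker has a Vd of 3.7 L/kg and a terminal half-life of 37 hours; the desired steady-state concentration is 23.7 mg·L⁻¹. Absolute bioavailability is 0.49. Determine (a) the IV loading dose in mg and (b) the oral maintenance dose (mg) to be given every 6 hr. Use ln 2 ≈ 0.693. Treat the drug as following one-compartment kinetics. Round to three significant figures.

(a) 3950 mg; (b) 905 mg

Total Vd = 3.7 × 45 = 166.5 L
LD = Vd × C = 166.5 × 23.7 = 3946 mg
CL = 0.693 × Vd / t½ = 0.693 × 166.5 / 37 = 3.119 L/h
D = CL × Css × τ / F = 3.119 × 23.7 × 6 / 0.49 = 905.1 mg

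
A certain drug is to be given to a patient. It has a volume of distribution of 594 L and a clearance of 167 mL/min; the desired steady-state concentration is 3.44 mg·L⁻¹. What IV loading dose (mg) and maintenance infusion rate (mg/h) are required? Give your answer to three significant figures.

Loading: fill Vd to C_target → 594.0 L × 3.44 mg/L = 2043 mg
Convert clearance: 167 mL/min × 60 min/h ÷ 1000 mL/L = 10.02 L/h
Maintenance: replace elimination → rate = CL × Css = 10.02 × 3.44 = 34.47 mg/h

(a) 2040 mg; (b) 34.5 mg/h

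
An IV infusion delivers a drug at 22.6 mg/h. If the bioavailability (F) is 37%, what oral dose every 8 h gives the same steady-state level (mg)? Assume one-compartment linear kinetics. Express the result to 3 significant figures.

To maintain the same Css, the systemic dosing rate must be unchanged: F·D/τ = infusion rate.
D = rate × τ / F = 22.6 × 8 / 0.37 = 488.6 mg

489 mg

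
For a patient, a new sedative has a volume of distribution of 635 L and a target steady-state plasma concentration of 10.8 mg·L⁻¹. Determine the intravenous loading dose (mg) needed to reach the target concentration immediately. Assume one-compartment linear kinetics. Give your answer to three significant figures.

6860 mg

The loading dose fills Vd to the target concentration.
LD = Vd × C = 635.0 × 10.80 = 6858 mg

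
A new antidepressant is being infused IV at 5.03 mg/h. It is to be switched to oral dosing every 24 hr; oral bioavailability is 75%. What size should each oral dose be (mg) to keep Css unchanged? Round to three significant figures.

161 mg

To maintain the same Css, the systemic dosing rate must be unchanged: F·D/τ = infusion rate.
D = rate × τ / F = 5.03 × 24 / 0.75 = 161.0 mg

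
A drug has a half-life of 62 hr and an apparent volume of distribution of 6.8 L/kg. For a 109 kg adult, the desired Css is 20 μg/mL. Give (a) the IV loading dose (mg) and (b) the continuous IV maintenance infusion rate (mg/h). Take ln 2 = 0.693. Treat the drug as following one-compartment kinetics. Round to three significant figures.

(a) 14800 mg; (b) 166 mg/h

Vd = 6.8 L/kg × 109 kg = 741.2 L
LD = Vd × C = 741.2 × 20 = 14820 mg
CL = 0.693 × Vd / t½ = 0.693 × 741.2 / 62 = 8.285 L/h
Infusion rate = CL × Css = 8.285 × 20 = 165.7 mg/h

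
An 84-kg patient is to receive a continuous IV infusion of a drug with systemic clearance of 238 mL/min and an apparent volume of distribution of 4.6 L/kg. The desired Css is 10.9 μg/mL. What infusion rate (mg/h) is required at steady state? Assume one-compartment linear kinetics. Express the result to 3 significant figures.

156 mg/h

Convert clearance: 238 mL/min × 60 min/h ÷ 1000 mL/L = 14.28 L/h
Infusion rate = CL · Css = 14.28 L/h × 10.9 mg/L = 155.7 mg/h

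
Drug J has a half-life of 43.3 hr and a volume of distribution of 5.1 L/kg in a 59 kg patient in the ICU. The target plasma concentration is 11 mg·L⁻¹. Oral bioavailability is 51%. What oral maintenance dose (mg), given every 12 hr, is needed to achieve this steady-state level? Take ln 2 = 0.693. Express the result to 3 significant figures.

1250 mg

Vd = 5.1 L/kg × 59 kg = 300.9 L
CL = 0.693 × Vd / t½ = 0.693 × 300.9 / 43.3 = 4.816 L/h
D = CL × Css × τ / F = 4.816 × 11 × 12 / 0.51 = 1246 mg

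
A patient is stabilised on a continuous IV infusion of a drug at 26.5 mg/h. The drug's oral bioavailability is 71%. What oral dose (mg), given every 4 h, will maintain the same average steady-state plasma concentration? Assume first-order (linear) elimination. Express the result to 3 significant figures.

To maintain the same Css, the systemic dosing rate must be unchanged: F·D/τ = infusion rate.
D = rate × τ / F = 26.5 × 4 / 0.71 = 149.3 mg

149 mg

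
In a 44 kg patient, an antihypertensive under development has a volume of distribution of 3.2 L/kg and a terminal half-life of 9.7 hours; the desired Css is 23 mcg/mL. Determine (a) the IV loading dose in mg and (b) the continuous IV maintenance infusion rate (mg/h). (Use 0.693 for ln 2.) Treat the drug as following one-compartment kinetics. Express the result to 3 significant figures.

(a) 3240 mg; (b) 231 mg/h

Vd(total) = 44 kg × 3.2 L/kg = 140.8 L
LD = Vd × C = 140.8 × 23 = 3238 mg
CL = 0.693 × Vd / t½ = 0.693 × 140.8 / 9.7 = 10.06 L/h
Infusion rate = CL × Css = 10.06 × 23 = 231.4 mg/h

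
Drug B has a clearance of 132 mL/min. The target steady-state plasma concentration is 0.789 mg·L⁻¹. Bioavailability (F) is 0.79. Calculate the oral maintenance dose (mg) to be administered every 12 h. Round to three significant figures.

94.9 mg

CL = 132 mL/min × 60/1000 = 7.920 L/h
D = CL × Css × τ / F = 7.920 × 0.789 × 12 / 0.79 = 94.92 mg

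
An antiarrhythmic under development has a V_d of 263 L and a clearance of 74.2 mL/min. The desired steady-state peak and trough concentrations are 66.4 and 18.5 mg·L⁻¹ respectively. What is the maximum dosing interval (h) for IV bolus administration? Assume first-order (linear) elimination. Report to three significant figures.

75.5 h

Convert clearance: 74.2 mL/min × 60 min/h ÷ 1000 mL/L = 4.452 L/h
k = CL / Vd = 4.452 / 263.0 = 0.01693 h⁻¹
Between IV bolus doses, concentration decays as C = C₀·e^(−kτ), so C_peak/C_trough = e^(kτ).
τ_max = ln(C_peak/C_trough) / k = ln(66.4/18.5) / 0.01693 = 1.278 / 0.01693 = 75.49 h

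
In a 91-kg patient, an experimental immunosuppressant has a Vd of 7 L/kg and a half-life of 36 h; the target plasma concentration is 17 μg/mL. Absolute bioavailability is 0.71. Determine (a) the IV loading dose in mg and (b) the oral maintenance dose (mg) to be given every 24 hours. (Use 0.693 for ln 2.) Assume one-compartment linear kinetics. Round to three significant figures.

Vd = 7 L/kg × 91 kg = 637.0 L
LD = Vd × C = 637.0 × 17 = 10830 mg
CL = 0.693 × Vd / t½ = 0.693 × 637.0 / 36 = 12.26 L/h
D = CL × Css × τ / F = 12.26 × 17 × 24 / 0.71 = 7045 mg

(a) 10800 mg; (b) 7050 mg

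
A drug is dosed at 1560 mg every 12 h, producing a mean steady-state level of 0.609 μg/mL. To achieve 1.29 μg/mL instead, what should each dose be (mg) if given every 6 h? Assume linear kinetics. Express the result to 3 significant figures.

For first-order elimination, Css ∝ F·D/(CL·τ); F and CL are unchanged, so Css ∝ D/τ.
D₂ = D₁ × (Css,target / Css,current) × (τ₂/τ₁) = 1560 × (1.29/0.609) × (6/12) = 1652 mg

1650 mg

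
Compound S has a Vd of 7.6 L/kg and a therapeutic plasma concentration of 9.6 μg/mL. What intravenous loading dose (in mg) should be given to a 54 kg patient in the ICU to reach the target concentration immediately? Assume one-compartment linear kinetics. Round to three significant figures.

Vd(total) = 54 kg × 7.6 L/kg = 410.4 L
LD = Vd × C = 410.4 × 9.600 = 3940 mg

3940 mg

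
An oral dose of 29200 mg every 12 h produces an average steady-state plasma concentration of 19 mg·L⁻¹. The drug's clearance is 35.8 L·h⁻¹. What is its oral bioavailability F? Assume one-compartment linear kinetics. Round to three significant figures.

0.280

F·D/τ = CL·Css at steady state → F = CL·Css·τ / D.
F = 35.8 × 19 × 12 / 29200 = 0.280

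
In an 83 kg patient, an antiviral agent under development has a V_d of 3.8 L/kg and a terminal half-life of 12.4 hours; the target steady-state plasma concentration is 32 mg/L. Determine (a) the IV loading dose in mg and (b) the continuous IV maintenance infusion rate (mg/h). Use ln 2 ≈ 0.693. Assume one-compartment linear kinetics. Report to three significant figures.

Total Vd = 3.8 × 83 = 315.4 L
LD = Vd × C = 315.4 × 32 = 10090 mg
CL = 0.693 × Vd / t½ = 0.693 × 315.4 / 12.4 = 17.63 L/h
Infusion rate = CL × Css = 17.63 × 32 = 564.2 mg/h

(a) 10100 mg; (b) 564 mg/h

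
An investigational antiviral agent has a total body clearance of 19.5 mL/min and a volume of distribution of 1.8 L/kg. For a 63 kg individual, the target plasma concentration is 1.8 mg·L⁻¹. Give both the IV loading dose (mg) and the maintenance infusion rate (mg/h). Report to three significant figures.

(a) 204 mg; (b) 2.11 mg/h

Vd(total) = 63 kg × 1.8 L/kg = 113.4 L
Loading: fill Vd to C_target → 113.4 L × 1.8 mg/L = 204.1 mg
CL = 19.5 mL/min = 19.5 × 0.06 = 1.170 L/h
Maintenance infusion rate = CL × Css = 1.170 × 1.8 = 2.106 mg/h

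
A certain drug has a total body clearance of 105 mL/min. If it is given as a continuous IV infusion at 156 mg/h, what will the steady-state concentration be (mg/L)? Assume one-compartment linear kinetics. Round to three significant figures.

CL = 105 mL/min = 105 × 0.06 = 6.300 L/h
Css = rate / CL = 156 / 6.300 = 24.76 mg/L

24.8 mg/L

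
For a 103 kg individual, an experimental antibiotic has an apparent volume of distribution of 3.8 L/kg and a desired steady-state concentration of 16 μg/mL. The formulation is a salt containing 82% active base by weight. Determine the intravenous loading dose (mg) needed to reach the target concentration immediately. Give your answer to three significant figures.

7640 mg

Total Vd = 3.8 × 103 = 391.4 L
The loading dose fills Vd to the target concentration.
LD = Vd × C / S = 391.4 × 16.00 / 0.82 = 7637 mg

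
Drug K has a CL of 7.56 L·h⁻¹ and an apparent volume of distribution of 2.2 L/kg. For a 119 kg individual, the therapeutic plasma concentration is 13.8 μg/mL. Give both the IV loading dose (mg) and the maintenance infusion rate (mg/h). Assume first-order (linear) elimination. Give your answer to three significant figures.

(a) 3610 mg; (b) 104 mg/h

Total Vd = 2.2 × 119 = 261.8 L
LD = Vd · C_target = 261.8 × 13.8 = 3613 mg
Maintenance infusion rate = CL × Css = 7.560 × 13.8 = 104.3 mg/h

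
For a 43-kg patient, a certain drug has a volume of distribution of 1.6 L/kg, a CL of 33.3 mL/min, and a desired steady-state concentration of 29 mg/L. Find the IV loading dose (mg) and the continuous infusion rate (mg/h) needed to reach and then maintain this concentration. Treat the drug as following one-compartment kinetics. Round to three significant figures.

Vd = 1.6 L/kg × 43 kg = 68.80 L
Loading dose = Vd × C = 68.80 × 29 = 1995 mg
CL = 33.3 mL/min = 33.3 × 0.06 = 1.998 L/h
Maintenance infusion rate = CL × Css = 1.998 × 29 = 57.94 mg/h

(a) 2000 mg; (b) 57.9 mg/h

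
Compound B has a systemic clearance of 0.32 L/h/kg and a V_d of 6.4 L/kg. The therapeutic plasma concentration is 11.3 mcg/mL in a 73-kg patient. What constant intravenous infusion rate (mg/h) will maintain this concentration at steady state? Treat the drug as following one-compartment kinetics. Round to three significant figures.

CL = 0.32 L/h/kg × 73 kg = 23.36 L/h
At steady state, infusion rate equals elimination rate: rate in = CL × Css.
R₀ = 23.36 × 11.3 = 264.0 mg/h

264 mg/h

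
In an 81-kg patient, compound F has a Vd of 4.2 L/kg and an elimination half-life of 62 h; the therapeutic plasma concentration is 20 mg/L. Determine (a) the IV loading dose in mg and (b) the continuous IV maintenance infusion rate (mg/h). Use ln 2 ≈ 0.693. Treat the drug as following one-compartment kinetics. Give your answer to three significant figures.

(a) 6800 mg; (b) 76.1 mg/h

Vd(total) = 81 kg × 4.2 L/kg = 340.2 L
LD = Vd × C = 340.2 × 20 = 6804 mg
CL = 0.693 × Vd / t½ = 0.693 × 340.2 / 62 = 3.803 L/h
Infusion rate = CL × Css = 3.803 × 20 = 76.06 mg/h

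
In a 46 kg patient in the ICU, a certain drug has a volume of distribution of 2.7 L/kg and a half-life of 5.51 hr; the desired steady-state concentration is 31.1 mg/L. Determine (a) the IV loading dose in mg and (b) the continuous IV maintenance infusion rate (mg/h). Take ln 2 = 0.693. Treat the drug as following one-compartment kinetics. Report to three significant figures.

Vd = 2.7 L/kg × 46 kg = 124.2 L
LD = Vd × C = 124.2 × 31.1 = 3863 mg
CL = 0.693 × Vd / t½ = 0.693 × 124.2 / 5.51 = 15.62 L/h
Infusion rate = CL × Css = 15.62 × 31.1 = 485.8 mg/h

(a) 3860 mg; (b) 486 mg/h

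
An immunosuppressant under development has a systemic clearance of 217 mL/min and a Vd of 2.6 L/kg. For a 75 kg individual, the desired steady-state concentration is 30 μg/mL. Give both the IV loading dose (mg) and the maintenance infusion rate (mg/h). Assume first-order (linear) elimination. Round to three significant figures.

(a) 5850 mg; (b) 391 mg/h

Vd = 2.6 L/kg × 75 kg = 195.0 L
Loading: fill Vd to C_target → 195.0 L × 30 mg/L = 5850 mg
CL = 217 mL/min × 60/1000 = 13.02 L/h
Maintenance: replace elimination → rate = CL × Css = 13.02 × 30 = 390.6 mg/h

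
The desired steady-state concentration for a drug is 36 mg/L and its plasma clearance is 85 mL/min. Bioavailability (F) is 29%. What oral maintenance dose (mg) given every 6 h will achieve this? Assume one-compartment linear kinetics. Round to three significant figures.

CL = 85 mL/min = 85 × 0.06 = 5.100 L/h
D = CL × Css × τ / F = 5.100 × 36 × 6 / 0.29 = 3799 mg

3800 mg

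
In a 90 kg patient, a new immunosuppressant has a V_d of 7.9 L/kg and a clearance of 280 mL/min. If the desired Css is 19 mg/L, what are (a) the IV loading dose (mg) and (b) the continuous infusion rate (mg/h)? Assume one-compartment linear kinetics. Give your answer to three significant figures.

Vd = 7.9 L/kg × 90 kg = 711.0 L
Loading: fill Vd to C_target → 711.0 L × 19 mg/L = 13510 mg
Convert clearance: 280 mL/min × 60 min/h ÷ 1000 mL/L = 16.80 L/h
Maintenance infusion rate = CL × Css = 16.80 × 19 = 319.2 mg/h

(a) 13500 mg; (b) 319 mg/h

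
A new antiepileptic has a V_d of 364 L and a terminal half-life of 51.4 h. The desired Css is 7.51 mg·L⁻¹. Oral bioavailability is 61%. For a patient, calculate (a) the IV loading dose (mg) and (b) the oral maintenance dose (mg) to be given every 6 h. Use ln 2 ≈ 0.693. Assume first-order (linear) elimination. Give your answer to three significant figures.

(a) 2730 mg; (b) 363 mg

LD = Vd × C = 364.0 × 7.51 = 2734 mg
CL = 0.693 × Vd / t½ = 0.693 × 364.0 / 51.4 = 4.908 L/h
D = CL × Css × τ / F = 4.908 × 7.51 × 6 / 0.61 = 362.5 mg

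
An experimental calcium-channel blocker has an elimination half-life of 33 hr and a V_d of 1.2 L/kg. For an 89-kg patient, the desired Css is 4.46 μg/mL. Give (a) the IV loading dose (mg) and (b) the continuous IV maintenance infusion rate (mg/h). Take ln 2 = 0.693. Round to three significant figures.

Total Vd = 1.2 × 89 = 106.8 L
LD = Vd × C = 106.8 × 4.46 = 476.3 mg
CL = 0.693 × Vd / t½ = 0.693 × 106.8 / 33 = 2.243 L/h
Infusion rate = CL × Css = 2.243 × 4.46 = 10.00 mg/h

(a) 476 mg; (b) 10.0 mg/h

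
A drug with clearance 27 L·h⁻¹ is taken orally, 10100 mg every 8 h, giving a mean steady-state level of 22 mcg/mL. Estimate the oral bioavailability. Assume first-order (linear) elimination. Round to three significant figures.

0.470

F·D/τ = CL·Css at steady state → F = CL·Css·τ / D.
F = 27 × 22 × 8 / 10100 = 0.470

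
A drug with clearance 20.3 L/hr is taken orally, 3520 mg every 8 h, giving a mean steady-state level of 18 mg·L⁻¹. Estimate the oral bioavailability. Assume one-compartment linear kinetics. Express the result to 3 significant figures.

F·D/τ = CL·Css at steady state → F = CL·Css·τ / D.
F = 20.3 × 18 × 8 / 3520 = 0.830

0.830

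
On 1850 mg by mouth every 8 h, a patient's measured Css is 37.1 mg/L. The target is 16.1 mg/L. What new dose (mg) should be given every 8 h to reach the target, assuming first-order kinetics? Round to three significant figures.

803 mg

For first-order elimination, Css ∝ F·D/(CL·τ); F and CL are unchanged, so Css ∝ D/τ.
D₂ = D₁ × (Css,target / Css,current) = 1850 × 16.1/37.1 = 802.8 mg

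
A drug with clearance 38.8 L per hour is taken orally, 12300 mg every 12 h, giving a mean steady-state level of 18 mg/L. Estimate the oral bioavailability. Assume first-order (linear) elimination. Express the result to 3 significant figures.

0.681

F·D/τ = CL·Css at steady state → F = CL·Css·τ / D.
F = 38.8 × 18 × 12 / 12300 = 0.681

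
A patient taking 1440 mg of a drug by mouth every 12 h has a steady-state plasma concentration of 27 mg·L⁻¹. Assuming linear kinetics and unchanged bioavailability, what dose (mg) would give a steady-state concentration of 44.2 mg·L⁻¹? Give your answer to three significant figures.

For first-order elimination, Css ∝ F·D/(CL·τ); F and CL are unchanged, so Css ∝ D/τ.
D₂ = D₁ × (Css,target / Css,current) = 1440 × 44.2/27 = 2357 mg

2360 mg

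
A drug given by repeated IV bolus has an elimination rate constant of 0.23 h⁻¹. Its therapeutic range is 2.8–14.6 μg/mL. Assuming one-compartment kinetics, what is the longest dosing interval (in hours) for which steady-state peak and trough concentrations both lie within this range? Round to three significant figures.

7.18 h

Between IV bolus doses, concentration decays as C = C₀·e^(−kτ), so C_peak/C_trough = e^(kτ).
τ_max = ln(C_peak/C_trough) / k = ln(14.6/2.8) / 0.2300 = 1.651 / 0.2300 = 7.178 h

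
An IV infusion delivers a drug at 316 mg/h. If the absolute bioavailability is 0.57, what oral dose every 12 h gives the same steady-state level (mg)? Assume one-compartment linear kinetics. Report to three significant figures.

To maintain the same Css, the systemic dosing rate must be unchanged: F·D/τ = infusion rate.
D = rate × τ / F = 316 × 12 / 0.57 = 6653 mg

6650 mg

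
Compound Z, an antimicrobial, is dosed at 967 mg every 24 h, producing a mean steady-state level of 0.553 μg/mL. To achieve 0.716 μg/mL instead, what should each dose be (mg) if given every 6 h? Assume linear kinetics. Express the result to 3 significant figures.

313 mg

For first-order elimination, Css ∝ F·D/(CL·τ); F and CL are unchanged, so Css ∝ D/τ.
D₂ = D₁ × (Css,target / Css,current) × (τ₂/τ₁) = 967 × (0.716/0.553) × (6/24) = 313.0 mg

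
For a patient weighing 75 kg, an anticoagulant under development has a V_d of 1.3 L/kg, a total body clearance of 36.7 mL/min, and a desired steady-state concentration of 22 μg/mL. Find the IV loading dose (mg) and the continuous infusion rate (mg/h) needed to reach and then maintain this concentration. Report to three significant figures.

(a) 2150 mg; (b) 48.4 mg/h

Total Vd = 1.3 × 75 = 97.50 L
Loading dose = Vd × C = 97.50 × 22 = 2145 mg
CL = 36.7 mL/min = 36.7 × 0.06 = 2.202 L/h
Maintenance: replace elimination → rate = CL × Css = 2.202 × 22 = 48.44 mg/h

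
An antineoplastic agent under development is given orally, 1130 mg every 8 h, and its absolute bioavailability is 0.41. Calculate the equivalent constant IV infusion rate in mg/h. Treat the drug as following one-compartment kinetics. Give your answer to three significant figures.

Equivalent systemic input: infusion rate = F·D/τ.
Rate = 0.41 × 1130 / 8 = 57.91 mg/h

57.9 mg/h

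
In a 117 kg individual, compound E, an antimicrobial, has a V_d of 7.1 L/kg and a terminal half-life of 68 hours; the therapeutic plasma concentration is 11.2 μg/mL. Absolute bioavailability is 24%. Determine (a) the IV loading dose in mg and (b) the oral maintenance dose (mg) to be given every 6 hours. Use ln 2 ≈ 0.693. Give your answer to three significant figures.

(a) 9300 mg; (b) 2370 mg

Vd(total) = 117 kg × 7.1 L/kg = 830.7 L
LD = Vd × C = 830.7 × 11.2 = 9304 mg
CL = 0.693 × Vd / t½ = 0.693 × 830.7 / 68 = 8.466 L/h
D = CL × Css × τ / F = 8.466 × 11.2 × 6 / 0.24 = 2370 mg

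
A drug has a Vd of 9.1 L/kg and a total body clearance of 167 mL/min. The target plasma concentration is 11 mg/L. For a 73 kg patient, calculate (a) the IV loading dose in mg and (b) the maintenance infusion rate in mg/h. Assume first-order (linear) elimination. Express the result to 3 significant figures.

(a) 7310 mg; (b) 110 mg/h

Total Vd = 9.1 × 73 = 664.3 L
Loading: fill Vd to C_target → 664.3 L × 11 mg/L = 7307 mg
Convert clearance: 167 mL/min × 60 min/h ÷ 1000 mL/L = 10.02 L/h
Infusion rate = 10.02 L/h × 11 mg/L = 110.2 mg/h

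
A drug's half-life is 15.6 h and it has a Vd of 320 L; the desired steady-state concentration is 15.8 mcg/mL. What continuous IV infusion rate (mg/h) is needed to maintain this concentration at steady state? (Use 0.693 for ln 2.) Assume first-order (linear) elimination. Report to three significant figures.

CL = ln 2 · Vd / t½ = 0.693 × 320.0 / 15.6 = 14.22 L/h
Infusion rate = CL × Css = 14.22 × 15.8 = 224.7 mg/h

225 mg/h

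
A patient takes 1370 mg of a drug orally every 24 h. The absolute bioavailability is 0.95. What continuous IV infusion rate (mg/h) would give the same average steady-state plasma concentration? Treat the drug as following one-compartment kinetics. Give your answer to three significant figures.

54.2 mg/h

Equivalent systemic input: infusion rate = F·D/τ.
Rate = 0.95 × 1370 / 24 = 54.23 mg/h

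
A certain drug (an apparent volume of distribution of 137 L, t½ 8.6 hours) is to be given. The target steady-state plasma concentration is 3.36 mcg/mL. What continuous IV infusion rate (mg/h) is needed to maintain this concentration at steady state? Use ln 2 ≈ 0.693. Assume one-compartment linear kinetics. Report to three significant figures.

CL = 0.693 × Vd / t½ = 0.693 × 137.0 / 8.6 = 11.04 L/h
Infusion rate = CL × Css = 11.04 × 3.36 = 37.09 mg/h

37.1 mg/h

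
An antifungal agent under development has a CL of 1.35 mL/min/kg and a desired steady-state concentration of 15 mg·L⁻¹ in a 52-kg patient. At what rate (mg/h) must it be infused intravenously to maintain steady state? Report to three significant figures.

63.2 mg/h

CL = 1.35 mL/min/kg × 52 kg = 70.20 mL/min = 70.20 × 60/1000 = 4.212 L/h
At steady state, infusion rate equals elimination rate: rate in = CL × Css.
Infusion rate = CL · Css = 4.212 L/h × 15 mg/L = 63.18 mg/h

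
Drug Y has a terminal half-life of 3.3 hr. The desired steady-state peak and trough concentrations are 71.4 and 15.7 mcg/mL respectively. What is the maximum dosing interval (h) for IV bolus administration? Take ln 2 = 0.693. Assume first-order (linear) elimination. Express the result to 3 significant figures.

7.21 h

k = 0.693 / t½ = 0.693 / 3.3 = 0.2100 h⁻¹
Between IV bolus doses, concentration decays as C = C₀·e^(−kτ), so C_peak/C_trough = e^(kτ).
τ_max = ln(C_peak/C_trough) / k = ln(71.4/15.7) / 0.2100 = 1.515 / 0.2100 = 7.214 h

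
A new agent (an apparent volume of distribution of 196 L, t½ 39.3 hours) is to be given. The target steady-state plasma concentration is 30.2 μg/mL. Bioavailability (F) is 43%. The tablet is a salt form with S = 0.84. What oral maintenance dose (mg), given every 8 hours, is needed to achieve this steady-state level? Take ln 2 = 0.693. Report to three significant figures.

2310 mg

CL = 0.693 × Vd / t½ = 0.693 × 196.0 / 39.3 = 3.456 L/h
D = CL × Css × τ / F / S = 3.456 × 30.2 × 8 / 0.43 / 0.84 = 2312 mg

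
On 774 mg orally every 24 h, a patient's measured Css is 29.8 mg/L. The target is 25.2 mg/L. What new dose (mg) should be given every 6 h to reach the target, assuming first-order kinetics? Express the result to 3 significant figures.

With linear kinetics, Css is proportional to dose rate (D/τ) at fixed clearance.
D₂ = D₁ × (Css,target / Css,current) × (τ₂/τ₁) = 774 × (25.2/29.8) × (6/24) = 163.6 mg

164 mg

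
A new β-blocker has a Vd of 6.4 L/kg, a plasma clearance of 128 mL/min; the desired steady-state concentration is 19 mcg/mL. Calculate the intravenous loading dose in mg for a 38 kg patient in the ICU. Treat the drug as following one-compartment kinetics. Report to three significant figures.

4620 mg

Total Vd = 6.4 × 38 = 243.2 L
LD = Vd × C = 243.2 × 19.00 = 4621 mg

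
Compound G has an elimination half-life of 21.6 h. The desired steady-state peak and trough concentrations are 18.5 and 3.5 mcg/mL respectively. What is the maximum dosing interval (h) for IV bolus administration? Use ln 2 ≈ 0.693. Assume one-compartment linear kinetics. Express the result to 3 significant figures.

51.9 h

k = 0.693 / t½ = 0.693 / 21.6 = 0.03208 h⁻¹
Between IV bolus doses, concentration decays as C = C₀·e^(−kτ), so C_peak/C_trough = e^(kτ).
τ_max = ln(C_peak/C_trough) / k = ln(18.5/3.5) / 0.03208 = 1.665 / 0.03208 = 51.90 h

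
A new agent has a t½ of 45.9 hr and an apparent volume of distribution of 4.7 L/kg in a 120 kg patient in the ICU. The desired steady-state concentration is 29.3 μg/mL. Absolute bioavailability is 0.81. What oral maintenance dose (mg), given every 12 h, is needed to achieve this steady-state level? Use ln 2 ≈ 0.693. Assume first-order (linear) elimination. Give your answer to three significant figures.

3700 mg

Total Vd = 4.7 × 120 = 564.0 L
CL = 0.693 × Vd / t½ = 0.693 × 564.0 / 45.9 = 8.515 L/h
D = CL × Css × τ / F = 8.515 × 29.3 × 12 / 0.81 = 3696 mg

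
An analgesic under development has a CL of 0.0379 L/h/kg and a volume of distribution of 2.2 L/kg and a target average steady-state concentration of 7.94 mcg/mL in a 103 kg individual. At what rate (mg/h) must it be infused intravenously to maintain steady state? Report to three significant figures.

CL = 0.0379 L/h/kg × 103 kg = 3.904 L/h
Vd does not affect the maintenance rate; only clearance governs steady-state input.
Infusion rate = CL · Css = 3.904 L/h × 7.94 mg/L = 31.00 mg/h

31.0 mg/h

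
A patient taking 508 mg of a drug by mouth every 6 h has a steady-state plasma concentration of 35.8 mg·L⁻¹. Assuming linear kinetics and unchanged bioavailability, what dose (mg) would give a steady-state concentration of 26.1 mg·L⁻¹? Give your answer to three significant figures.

370 mg

With linear kinetics, Css is proportional to dose rate (D/τ) at fixed clearance.
D₂ = D₁ × (Css,target / Css,current) = 508 × 26.1/35.8 = 370.4 mg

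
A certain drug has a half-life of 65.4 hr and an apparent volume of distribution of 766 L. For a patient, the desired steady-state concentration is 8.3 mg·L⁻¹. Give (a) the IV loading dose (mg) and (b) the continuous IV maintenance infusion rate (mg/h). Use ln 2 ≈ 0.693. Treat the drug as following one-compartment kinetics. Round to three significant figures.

LD = Vd × C = 766.0 × 8.3 = 6358 mg
CL = 0.693 × Vd / t½ = 0.693 × 766.0 / 65.4 = 8.117 L/h
Infusion rate = CL × Css = 8.117 × 8.3 = 67.37 mg/h

(a) 6360 mg; (b) 67.4 mg/h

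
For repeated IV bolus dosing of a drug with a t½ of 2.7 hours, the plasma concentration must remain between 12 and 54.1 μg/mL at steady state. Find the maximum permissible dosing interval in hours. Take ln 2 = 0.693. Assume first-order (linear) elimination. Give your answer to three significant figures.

k = 0.693 / t½ = 0.693 / 2.7 = 0.2567 h⁻¹
Between IV bolus doses, concentration decays as C = C₀·e^(−kτ), so C_peak/C_trough = e^(kτ).
τ_max = ln(C_peak/C_trough) / k = ln(54.1/12) / 0.2567 = 1.506 / 0.2567 = 5.867 h

5.87 h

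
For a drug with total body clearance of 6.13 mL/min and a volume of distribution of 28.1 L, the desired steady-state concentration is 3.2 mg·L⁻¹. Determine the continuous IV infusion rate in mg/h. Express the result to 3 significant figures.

1.18 mg/h

Convert clearance: 6.13 mL/min × 60 min/h ÷ 1000 mL/L = 0.3678 L/h
Rate = CL × Css = 0.3678 × 3.2 = 1.177 mg/h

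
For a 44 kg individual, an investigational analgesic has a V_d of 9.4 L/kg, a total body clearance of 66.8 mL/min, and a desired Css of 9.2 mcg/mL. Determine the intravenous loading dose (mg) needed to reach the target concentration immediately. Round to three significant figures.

3810 mg

Vd = 9.4 L/kg × 44 kg = 413.6 L
LD = Vd × C = 413.6 × 9.200 = 3805 mg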